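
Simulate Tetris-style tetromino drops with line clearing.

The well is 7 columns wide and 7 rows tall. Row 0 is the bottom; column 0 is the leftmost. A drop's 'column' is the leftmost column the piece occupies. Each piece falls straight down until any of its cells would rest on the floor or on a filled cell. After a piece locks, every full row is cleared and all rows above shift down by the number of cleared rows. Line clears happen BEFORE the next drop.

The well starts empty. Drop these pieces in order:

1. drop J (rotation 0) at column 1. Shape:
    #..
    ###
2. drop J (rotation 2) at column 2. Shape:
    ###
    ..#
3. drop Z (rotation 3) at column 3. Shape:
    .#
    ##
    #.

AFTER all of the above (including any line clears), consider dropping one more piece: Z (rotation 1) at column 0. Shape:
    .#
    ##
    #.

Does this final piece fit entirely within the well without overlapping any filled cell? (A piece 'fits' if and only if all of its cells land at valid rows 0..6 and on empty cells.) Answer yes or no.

Answer: yes

Derivation:
Drop 1: J rot0 at col 1 lands with bottom-row=0; cleared 0 line(s) (total 0); column heights now [0 2 1 1 0 0 0], max=2
Drop 2: J rot2 at col 2 lands with bottom-row=0; cleared 0 line(s) (total 0); column heights now [0 2 2 2 2 0 0], max=2
Drop 3: Z rot3 at col 3 lands with bottom-row=2; cleared 0 line(s) (total 0); column heights now [0 2 2 4 5 0 0], max=5
Test piece Z rot1 at col 0 (width 2): heights before test = [0 2 2 4 5 0 0]; fits = True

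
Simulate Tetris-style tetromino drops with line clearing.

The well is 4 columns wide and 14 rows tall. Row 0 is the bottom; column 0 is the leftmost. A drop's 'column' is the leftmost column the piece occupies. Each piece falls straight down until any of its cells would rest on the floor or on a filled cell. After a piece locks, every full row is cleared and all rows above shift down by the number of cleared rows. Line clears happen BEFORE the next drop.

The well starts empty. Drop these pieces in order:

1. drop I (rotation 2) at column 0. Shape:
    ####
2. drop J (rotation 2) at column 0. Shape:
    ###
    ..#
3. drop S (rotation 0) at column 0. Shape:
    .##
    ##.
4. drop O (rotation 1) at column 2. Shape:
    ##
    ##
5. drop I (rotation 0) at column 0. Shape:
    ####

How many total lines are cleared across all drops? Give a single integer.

Answer: 2

Derivation:
Drop 1: I rot2 at col 0 lands with bottom-row=0; cleared 1 line(s) (total 1); column heights now [0 0 0 0], max=0
Drop 2: J rot2 at col 0 lands with bottom-row=0; cleared 0 line(s) (total 1); column heights now [2 2 2 0], max=2
Drop 3: S rot0 at col 0 lands with bottom-row=2; cleared 0 line(s) (total 1); column heights now [3 4 4 0], max=4
Drop 4: O rot1 at col 2 lands with bottom-row=4; cleared 0 line(s) (total 1); column heights now [3 4 6 6], max=6
Drop 5: I rot0 at col 0 lands with bottom-row=6; cleared 1 line(s) (total 2); column heights now [3 4 6 6], max=6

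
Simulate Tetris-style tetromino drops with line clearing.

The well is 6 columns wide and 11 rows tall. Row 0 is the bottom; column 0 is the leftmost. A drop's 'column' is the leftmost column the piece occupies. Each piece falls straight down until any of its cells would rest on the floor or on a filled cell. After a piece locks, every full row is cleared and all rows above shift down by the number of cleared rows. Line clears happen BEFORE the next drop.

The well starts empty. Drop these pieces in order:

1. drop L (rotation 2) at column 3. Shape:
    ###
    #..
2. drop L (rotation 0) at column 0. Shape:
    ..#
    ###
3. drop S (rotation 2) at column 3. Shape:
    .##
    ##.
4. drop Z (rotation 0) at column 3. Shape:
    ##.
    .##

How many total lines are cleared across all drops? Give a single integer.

Answer: 0

Derivation:
Drop 1: L rot2 at col 3 lands with bottom-row=0; cleared 0 line(s) (total 0); column heights now [0 0 0 2 2 2], max=2
Drop 2: L rot0 at col 0 lands with bottom-row=0; cleared 0 line(s) (total 0); column heights now [1 1 2 2 2 2], max=2
Drop 3: S rot2 at col 3 lands with bottom-row=2; cleared 0 line(s) (total 0); column heights now [1 1 2 3 4 4], max=4
Drop 4: Z rot0 at col 3 lands with bottom-row=4; cleared 0 line(s) (total 0); column heights now [1 1 2 6 6 5], max=6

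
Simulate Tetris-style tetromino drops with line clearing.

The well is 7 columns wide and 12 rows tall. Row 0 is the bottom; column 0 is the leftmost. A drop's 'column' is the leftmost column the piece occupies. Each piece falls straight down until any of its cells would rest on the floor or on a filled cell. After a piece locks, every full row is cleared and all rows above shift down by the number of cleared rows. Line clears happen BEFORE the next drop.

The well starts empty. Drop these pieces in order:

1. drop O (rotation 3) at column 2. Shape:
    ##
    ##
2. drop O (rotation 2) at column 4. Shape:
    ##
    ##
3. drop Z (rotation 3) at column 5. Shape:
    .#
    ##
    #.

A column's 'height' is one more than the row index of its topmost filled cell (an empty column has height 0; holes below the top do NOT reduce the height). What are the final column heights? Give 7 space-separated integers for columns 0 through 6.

Answer: 0 0 2 2 2 4 5

Derivation:
Drop 1: O rot3 at col 2 lands with bottom-row=0; cleared 0 line(s) (total 0); column heights now [0 0 2 2 0 0 0], max=2
Drop 2: O rot2 at col 4 lands with bottom-row=0; cleared 0 line(s) (total 0); column heights now [0 0 2 2 2 2 0], max=2
Drop 3: Z rot3 at col 5 lands with bottom-row=2; cleared 0 line(s) (total 0); column heights now [0 0 2 2 2 4 5], max=5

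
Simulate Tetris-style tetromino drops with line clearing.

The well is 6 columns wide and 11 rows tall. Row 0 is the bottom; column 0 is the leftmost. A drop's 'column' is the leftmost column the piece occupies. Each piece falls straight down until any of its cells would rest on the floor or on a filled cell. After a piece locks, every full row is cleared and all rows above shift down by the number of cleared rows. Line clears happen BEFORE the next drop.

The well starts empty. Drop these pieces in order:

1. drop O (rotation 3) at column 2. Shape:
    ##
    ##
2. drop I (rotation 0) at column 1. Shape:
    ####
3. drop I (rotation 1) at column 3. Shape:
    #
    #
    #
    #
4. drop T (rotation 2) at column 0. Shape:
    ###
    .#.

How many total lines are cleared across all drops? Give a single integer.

Drop 1: O rot3 at col 2 lands with bottom-row=0; cleared 0 line(s) (total 0); column heights now [0 0 2 2 0 0], max=2
Drop 2: I rot0 at col 1 lands with bottom-row=2; cleared 0 line(s) (total 0); column heights now [0 3 3 3 3 0], max=3
Drop 3: I rot1 at col 3 lands with bottom-row=3; cleared 0 line(s) (total 0); column heights now [0 3 3 7 3 0], max=7
Drop 4: T rot2 at col 0 lands with bottom-row=3; cleared 0 line(s) (total 0); column heights now [5 5 5 7 3 0], max=7

Answer: 0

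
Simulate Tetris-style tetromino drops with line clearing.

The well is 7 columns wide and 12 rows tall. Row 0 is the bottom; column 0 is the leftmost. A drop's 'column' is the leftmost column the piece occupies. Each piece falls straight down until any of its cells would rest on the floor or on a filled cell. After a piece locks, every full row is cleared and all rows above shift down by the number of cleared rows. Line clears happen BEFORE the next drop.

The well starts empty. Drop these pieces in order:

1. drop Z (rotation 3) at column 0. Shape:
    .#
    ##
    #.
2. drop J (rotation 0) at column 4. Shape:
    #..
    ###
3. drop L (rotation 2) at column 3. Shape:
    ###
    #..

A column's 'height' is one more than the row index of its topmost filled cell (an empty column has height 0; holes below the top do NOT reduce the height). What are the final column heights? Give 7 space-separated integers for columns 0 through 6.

Answer: 2 3 0 3 3 3 1

Derivation:
Drop 1: Z rot3 at col 0 lands with bottom-row=0; cleared 0 line(s) (total 0); column heights now [2 3 0 0 0 0 0], max=3
Drop 2: J rot0 at col 4 lands with bottom-row=0; cleared 0 line(s) (total 0); column heights now [2 3 0 0 2 1 1], max=3
Drop 3: L rot2 at col 3 lands with bottom-row=1; cleared 0 line(s) (total 0); column heights now [2 3 0 3 3 3 1], max=3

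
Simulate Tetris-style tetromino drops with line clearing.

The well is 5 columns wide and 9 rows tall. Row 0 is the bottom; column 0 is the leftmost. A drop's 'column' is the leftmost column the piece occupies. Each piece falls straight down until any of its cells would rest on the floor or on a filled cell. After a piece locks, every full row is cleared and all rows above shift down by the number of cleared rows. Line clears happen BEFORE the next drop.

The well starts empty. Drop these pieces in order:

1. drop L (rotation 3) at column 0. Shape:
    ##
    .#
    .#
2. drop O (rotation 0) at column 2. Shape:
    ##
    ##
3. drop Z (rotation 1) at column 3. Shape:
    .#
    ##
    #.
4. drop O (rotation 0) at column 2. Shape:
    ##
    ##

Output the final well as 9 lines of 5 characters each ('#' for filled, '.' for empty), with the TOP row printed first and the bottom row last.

Drop 1: L rot3 at col 0 lands with bottom-row=0; cleared 0 line(s) (total 0); column heights now [3 3 0 0 0], max=3
Drop 2: O rot0 at col 2 lands with bottom-row=0; cleared 0 line(s) (total 0); column heights now [3 3 2 2 0], max=3
Drop 3: Z rot1 at col 3 lands with bottom-row=2; cleared 0 line(s) (total 0); column heights now [3 3 2 4 5], max=5
Drop 4: O rot0 at col 2 lands with bottom-row=4; cleared 0 line(s) (total 0); column heights now [3 3 6 6 5], max=6

Answer: .....
.....
.....
..##.
..###
...##
##.#.
.###.
.###.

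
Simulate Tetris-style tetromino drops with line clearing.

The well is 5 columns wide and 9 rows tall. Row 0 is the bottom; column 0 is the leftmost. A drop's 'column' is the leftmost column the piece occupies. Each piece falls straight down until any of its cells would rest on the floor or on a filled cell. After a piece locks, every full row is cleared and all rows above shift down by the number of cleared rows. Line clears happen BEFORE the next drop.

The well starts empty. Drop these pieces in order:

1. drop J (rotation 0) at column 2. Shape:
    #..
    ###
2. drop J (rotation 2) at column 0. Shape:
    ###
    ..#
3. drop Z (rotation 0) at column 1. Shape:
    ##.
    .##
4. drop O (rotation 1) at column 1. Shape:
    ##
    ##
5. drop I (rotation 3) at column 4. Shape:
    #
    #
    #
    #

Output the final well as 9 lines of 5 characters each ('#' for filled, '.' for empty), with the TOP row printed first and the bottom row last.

Drop 1: J rot0 at col 2 lands with bottom-row=0; cleared 0 line(s) (total 0); column heights now [0 0 2 1 1], max=2
Drop 2: J rot2 at col 0 lands with bottom-row=2; cleared 0 line(s) (total 0); column heights now [4 4 4 1 1], max=4
Drop 3: Z rot0 at col 1 lands with bottom-row=4; cleared 0 line(s) (total 0); column heights now [4 6 6 5 1], max=6
Drop 4: O rot1 at col 1 lands with bottom-row=6; cleared 0 line(s) (total 0); column heights now [4 8 8 5 1], max=8
Drop 5: I rot3 at col 4 lands with bottom-row=1; cleared 0 line(s) (total 0); column heights now [4 8 8 5 5], max=8

Answer: .....
.##..
.##..
.##..
..###
###.#
..#.#
..#.#
..###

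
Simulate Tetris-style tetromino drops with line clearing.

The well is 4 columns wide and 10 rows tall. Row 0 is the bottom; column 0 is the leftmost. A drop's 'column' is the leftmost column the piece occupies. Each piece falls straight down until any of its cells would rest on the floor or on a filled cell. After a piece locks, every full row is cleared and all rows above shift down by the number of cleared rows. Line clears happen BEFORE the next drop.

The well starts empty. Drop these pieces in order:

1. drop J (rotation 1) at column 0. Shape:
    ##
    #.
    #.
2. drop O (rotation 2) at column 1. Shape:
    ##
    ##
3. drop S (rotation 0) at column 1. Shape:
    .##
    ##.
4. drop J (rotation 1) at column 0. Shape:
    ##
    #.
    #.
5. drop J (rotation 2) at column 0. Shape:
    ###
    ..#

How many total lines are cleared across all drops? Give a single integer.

Drop 1: J rot1 at col 0 lands with bottom-row=0; cleared 0 line(s) (total 0); column heights now [3 3 0 0], max=3
Drop 2: O rot2 at col 1 lands with bottom-row=3; cleared 0 line(s) (total 0); column heights now [3 5 5 0], max=5
Drop 3: S rot0 at col 1 lands with bottom-row=5; cleared 0 line(s) (total 0); column heights now [3 6 7 7], max=7
Drop 4: J rot1 at col 0 lands with bottom-row=4; cleared 1 line(s) (total 1); column heights now [6 6 6 0], max=6
Drop 5: J rot2 at col 0 lands with bottom-row=6; cleared 0 line(s) (total 1); column heights now [8 8 8 0], max=8

Answer: 1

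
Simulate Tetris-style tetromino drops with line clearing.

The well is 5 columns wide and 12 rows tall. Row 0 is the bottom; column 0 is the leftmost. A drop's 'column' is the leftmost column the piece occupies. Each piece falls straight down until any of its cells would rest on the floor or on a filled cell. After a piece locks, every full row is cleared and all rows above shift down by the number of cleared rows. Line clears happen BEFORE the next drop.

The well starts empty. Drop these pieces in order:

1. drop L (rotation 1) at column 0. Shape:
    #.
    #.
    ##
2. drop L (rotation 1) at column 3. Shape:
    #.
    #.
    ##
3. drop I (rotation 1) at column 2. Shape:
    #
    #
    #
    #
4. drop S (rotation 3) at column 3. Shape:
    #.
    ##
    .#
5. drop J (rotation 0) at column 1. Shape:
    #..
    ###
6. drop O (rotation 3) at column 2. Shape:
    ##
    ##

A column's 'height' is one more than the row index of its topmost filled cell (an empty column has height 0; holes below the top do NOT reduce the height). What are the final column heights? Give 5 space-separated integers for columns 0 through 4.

Drop 1: L rot1 at col 0 lands with bottom-row=0; cleared 0 line(s) (total 0); column heights now [3 1 0 0 0], max=3
Drop 2: L rot1 at col 3 lands with bottom-row=0; cleared 0 line(s) (total 0); column heights now [3 1 0 3 1], max=3
Drop 3: I rot1 at col 2 lands with bottom-row=0; cleared 1 line(s) (total 1); column heights now [2 0 3 2 0], max=3
Drop 4: S rot3 at col 3 lands with bottom-row=1; cleared 0 line(s) (total 1); column heights now [2 0 3 4 3], max=4
Drop 5: J rot0 at col 1 lands with bottom-row=4; cleared 0 line(s) (total 1); column heights now [2 6 5 5 3], max=6
Drop 6: O rot3 at col 2 lands with bottom-row=5; cleared 0 line(s) (total 1); column heights now [2 6 7 7 3], max=7

Answer: 2 6 7 7 3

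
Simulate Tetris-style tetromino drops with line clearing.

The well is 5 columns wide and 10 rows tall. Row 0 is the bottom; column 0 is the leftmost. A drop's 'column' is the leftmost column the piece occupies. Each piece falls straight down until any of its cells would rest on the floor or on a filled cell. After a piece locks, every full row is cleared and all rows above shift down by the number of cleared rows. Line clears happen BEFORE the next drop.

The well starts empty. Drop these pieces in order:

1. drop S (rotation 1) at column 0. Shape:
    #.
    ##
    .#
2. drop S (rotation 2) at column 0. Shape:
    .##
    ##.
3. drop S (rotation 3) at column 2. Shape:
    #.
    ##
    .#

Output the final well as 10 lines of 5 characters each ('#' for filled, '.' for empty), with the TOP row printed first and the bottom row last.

Answer: .....
.....
.....
..#..
..##.
.###.
##...
#....
##...
.#...

Derivation:
Drop 1: S rot1 at col 0 lands with bottom-row=0; cleared 0 line(s) (total 0); column heights now [3 2 0 0 0], max=3
Drop 2: S rot2 at col 0 lands with bottom-row=3; cleared 0 line(s) (total 0); column heights now [4 5 5 0 0], max=5
Drop 3: S rot3 at col 2 lands with bottom-row=4; cleared 0 line(s) (total 0); column heights now [4 5 7 6 0], max=7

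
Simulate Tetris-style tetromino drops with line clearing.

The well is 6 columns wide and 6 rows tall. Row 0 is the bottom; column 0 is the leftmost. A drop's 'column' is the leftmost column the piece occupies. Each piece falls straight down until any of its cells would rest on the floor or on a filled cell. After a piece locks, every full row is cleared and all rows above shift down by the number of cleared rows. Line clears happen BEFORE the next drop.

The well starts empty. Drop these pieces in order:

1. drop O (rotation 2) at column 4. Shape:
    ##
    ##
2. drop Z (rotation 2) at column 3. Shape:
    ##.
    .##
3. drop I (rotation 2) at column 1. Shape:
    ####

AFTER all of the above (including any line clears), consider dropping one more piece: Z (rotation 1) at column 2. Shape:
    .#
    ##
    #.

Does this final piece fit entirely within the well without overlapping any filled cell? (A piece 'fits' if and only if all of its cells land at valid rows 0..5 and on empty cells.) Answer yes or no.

Answer: no

Derivation:
Drop 1: O rot2 at col 4 lands with bottom-row=0; cleared 0 line(s) (total 0); column heights now [0 0 0 0 2 2], max=2
Drop 2: Z rot2 at col 3 lands with bottom-row=2; cleared 0 line(s) (total 0); column heights now [0 0 0 4 4 3], max=4
Drop 3: I rot2 at col 1 lands with bottom-row=4; cleared 0 line(s) (total 0); column heights now [0 5 5 5 5 3], max=5
Test piece Z rot1 at col 2 (width 2): heights before test = [0 5 5 5 5 3]; fits = False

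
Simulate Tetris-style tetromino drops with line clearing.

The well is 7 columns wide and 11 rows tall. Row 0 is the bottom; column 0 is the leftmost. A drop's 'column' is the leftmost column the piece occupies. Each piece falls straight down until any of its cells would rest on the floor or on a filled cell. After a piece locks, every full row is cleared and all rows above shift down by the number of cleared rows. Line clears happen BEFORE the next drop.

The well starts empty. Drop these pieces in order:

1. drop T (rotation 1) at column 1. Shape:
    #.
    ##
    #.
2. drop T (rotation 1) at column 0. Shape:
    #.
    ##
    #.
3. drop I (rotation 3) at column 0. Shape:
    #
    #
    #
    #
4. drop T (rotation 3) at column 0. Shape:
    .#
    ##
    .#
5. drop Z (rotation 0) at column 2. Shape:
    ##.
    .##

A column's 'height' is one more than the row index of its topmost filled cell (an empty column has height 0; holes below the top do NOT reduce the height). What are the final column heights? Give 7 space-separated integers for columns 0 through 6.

Answer: 10 11 3 3 2 0 0

Derivation:
Drop 1: T rot1 at col 1 lands with bottom-row=0; cleared 0 line(s) (total 0); column heights now [0 3 2 0 0 0 0], max=3
Drop 2: T rot1 at col 0 lands with bottom-row=2; cleared 0 line(s) (total 0); column heights now [5 4 2 0 0 0 0], max=5
Drop 3: I rot3 at col 0 lands with bottom-row=5; cleared 0 line(s) (total 0); column heights now [9 4 2 0 0 0 0], max=9
Drop 4: T rot3 at col 0 lands with bottom-row=8; cleared 0 line(s) (total 0); column heights now [10 11 2 0 0 0 0], max=11
Drop 5: Z rot0 at col 2 lands with bottom-row=1; cleared 0 line(s) (total 0); column heights now [10 11 3 3 2 0 0], max=11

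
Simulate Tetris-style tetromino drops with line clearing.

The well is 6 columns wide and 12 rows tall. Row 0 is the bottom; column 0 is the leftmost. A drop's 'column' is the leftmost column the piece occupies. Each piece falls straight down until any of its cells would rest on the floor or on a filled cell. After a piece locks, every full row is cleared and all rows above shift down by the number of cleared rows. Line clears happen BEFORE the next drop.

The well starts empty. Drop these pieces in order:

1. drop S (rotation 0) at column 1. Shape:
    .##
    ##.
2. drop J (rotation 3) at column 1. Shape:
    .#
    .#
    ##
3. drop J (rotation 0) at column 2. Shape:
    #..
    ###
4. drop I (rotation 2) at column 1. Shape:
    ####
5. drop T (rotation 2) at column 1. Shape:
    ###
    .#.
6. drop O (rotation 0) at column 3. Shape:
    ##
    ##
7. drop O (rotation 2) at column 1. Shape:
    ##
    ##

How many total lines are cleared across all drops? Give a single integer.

Drop 1: S rot0 at col 1 lands with bottom-row=0; cleared 0 line(s) (total 0); column heights now [0 1 2 2 0 0], max=2
Drop 2: J rot3 at col 1 lands with bottom-row=2; cleared 0 line(s) (total 0); column heights now [0 3 5 2 0 0], max=5
Drop 3: J rot0 at col 2 lands with bottom-row=5; cleared 0 line(s) (total 0); column heights now [0 3 7 6 6 0], max=7
Drop 4: I rot2 at col 1 lands with bottom-row=7; cleared 0 line(s) (total 0); column heights now [0 8 8 8 8 0], max=8
Drop 5: T rot2 at col 1 lands with bottom-row=8; cleared 0 line(s) (total 0); column heights now [0 10 10 10 8 0], max=10
Drop 6: O rot0 at col 3 lands with bottom-row=10; cleared 0 line(s) (total 0); column heights now [0 10 10 12 12 0], max=12
Drop 7: O rot2 at col 1 lands with bottom-row=10; cleared 0 line(s) (total 0); column heights now [0 12 12 12 12 0], max=12

Answer: 0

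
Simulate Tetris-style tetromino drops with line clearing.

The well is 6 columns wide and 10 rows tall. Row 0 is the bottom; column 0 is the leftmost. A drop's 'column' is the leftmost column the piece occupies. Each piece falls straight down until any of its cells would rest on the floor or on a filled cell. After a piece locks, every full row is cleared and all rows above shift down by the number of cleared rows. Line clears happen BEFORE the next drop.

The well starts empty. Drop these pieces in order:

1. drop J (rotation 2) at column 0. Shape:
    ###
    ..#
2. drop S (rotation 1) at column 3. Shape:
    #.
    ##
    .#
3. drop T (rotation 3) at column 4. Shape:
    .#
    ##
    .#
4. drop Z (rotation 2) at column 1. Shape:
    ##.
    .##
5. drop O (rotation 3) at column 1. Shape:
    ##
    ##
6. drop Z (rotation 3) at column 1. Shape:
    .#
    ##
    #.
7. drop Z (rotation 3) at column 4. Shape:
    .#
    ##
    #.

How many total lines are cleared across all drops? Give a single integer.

Drop 1: J rot2 at col 0 lands with bottom-row=0; cleared 0 line(s) (total 0); column heights now [2 2 2 0 0 0], max=2
Drop 2: S rot1 at col 3 lands with bottom-row=0; cleared 0 line(s) (total 0); column heights now [2 2 2 3 2 0], max=3
Drop 3: T rot3 at col 4 lands with bottom-row=1; cleared 1 line(s) (total 1); column heights now [0 0 1 2 2 3], max=3
Drop 4: Z rot2 at col 1 lands with bottom-row=2; cleared 0 line(s) (total 1); column heights now [0 4 4 3 2 3], max=4
Drop 5: O rot3 at col 1 lands with bottom-row=4; cleared 0 line(s) (total 1); column heights now [0 6 6 3 2 3], max=6
Drop 6: Z rot3 at col 1 lands with bottom-row=6; cleared 0 line(s) (total 1); column heights now [0 8 9 3 2 3], max=9
Drop 7: Z rot3 at col 4 lands with bottom-row=2; cleared 0 line(s) (total 1); column heights now [0 8 9 3 4 5], max=9

Answer: 1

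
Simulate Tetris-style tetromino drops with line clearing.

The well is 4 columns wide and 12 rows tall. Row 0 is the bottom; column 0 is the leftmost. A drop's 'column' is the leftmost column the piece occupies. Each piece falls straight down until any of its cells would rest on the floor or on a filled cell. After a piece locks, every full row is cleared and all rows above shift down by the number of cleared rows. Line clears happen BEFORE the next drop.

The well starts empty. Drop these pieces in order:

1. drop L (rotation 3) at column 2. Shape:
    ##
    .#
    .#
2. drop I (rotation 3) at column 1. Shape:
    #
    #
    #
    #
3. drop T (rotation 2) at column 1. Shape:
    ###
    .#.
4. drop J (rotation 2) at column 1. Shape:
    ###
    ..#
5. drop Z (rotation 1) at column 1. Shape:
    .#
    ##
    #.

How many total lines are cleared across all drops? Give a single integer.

Drop 1: L rot3 at col 2 lands with bottom-row=0; cleared 0 line(s) (total 0); column heights now [0 0 3 3], max=3
Drop 2: I rot3 at col 1 lands with bottom-row=0; cleared 0 line(s) (total 0); column heights now [0 4 3 3], max=4
Drop 3: T rot2 at col 1 lands with bottom-row=3; cleared 0 line(s) (total 0); column heights now [0 5 5 5], max=5
Drop 4: J rot2 at col 1 lands with bottom-row=5; cleared 0 line(s) (total 0); column heights now [0 7 7 7], max=7
Drop 5: Z rot1 at col 1 lands with bottom-row=7; cleared 0 line(s) (total 0); column heights now [0 9 10 7], max=10

Answer: 0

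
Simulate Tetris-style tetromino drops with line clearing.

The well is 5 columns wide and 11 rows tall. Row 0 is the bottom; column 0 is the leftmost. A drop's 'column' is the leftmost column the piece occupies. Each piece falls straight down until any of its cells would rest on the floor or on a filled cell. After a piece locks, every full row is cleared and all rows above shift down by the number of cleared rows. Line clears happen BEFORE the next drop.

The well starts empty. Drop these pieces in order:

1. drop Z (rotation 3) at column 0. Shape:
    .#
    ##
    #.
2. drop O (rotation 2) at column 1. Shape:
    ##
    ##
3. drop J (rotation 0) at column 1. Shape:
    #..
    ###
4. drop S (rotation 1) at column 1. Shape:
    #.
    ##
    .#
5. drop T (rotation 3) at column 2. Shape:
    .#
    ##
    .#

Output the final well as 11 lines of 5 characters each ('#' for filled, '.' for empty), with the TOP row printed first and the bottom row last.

Answer: .....
...#.
.###.
.###.
.##..
.###.
.##..
.##..
.#...
##...
#....

Derivation:
Drop 1: Z rot3 at col 0 lands with bottom-row=0; cleared 0 line(s) (total 0); column heights now [2 3 0 0 0], max=3
Drop 2: O rot2 at col 1 lands with bottom-row=3; cleared 0 line(s) (total 0); column heights now [2 5 5 0 0], max=5
Drop 3: J rot0 at col 1 lands with bottom-row=5; cleared 0 line(s) (total 0); column heights now [2 7 6 6 0], max=7
Drop 4: S rot1 at col 1 lands with bottom-row=6; cleared 0 line(s) (total 0); column heights now [2 9 8 6 0], max=9
Drop 5: T rot3 at col 2 lands with bottom-row=7; cleared 0 line(s) (total 0); column heights now [2 9 9 10 0], max=10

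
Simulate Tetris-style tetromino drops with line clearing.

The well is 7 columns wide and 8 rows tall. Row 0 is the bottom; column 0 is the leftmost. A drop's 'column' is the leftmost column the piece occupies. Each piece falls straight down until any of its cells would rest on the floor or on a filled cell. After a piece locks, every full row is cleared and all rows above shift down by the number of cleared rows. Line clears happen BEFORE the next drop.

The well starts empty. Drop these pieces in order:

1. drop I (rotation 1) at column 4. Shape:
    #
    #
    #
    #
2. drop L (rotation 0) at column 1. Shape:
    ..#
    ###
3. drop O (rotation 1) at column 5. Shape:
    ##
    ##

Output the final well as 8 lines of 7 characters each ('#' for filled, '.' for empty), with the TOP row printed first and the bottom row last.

Drop 1: I rot1 at col 4 lands with bottom-row=0; cleared 0 line(s) (total 0); column heights now [0 0 0 0 4 0 0], max=4
Drop 2: L rot0 at col 1 lands with bottom-row=0; cleared 0 line(s) (total 0); column heights now [0 1 1 2 4 0 0], max=4
Drop 3: O rot1 at col 5 lands with bottom-row=0; cleared 0 line(s) (total 0); column heights now [0 1 1 2 4 2 2], max=4

Answer: .......
.......
.......
.......
....#..
....#..
...####
.######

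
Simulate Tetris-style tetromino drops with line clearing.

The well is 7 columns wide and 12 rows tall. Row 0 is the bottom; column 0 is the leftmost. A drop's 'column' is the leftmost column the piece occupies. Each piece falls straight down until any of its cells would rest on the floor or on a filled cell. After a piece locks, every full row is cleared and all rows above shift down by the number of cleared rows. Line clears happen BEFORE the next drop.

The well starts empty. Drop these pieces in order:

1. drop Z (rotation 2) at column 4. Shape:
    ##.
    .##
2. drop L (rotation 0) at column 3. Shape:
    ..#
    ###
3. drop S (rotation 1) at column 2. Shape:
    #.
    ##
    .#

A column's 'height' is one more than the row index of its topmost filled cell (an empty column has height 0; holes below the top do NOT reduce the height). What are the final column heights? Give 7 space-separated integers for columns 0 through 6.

Drop 1: Z rot2 at col 4 lands with bottom-row=0; cleared 0 line(s) (total 0); column heights now [0 0 0 0 2 2 1], max=2
Drop 2: L rot0 at col 3 lands with bottom-row=2; cleared 0 line(s) (total 0); column heights now [0 0 0 3 3 4 1], max=4
Drop 3: S rot1 at col 2 lands with bottom-row=3; cleared 0 line(s) (total 0); column heights now [0 0 6 5 3 4 1], max=6

Answer: 0 0 6 5 3 4 1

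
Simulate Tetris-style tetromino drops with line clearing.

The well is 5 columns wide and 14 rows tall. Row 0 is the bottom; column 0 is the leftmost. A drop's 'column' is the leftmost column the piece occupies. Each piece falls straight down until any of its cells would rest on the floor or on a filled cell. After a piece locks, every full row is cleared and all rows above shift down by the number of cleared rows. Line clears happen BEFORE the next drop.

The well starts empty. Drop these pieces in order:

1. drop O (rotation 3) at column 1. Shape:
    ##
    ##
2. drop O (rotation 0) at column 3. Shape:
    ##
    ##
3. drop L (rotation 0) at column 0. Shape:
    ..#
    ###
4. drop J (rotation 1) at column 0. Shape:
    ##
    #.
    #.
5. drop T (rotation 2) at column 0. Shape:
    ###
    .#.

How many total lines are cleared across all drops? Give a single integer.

Answer: 0

Derivation:
Drop 1: O rot3 at col 1 lands with bottom-row=0; cleared 0 line(s) (total 0); column heights now [0 2 2 0 0], max=2
Drop 2: O rot0 at col 3 lands with bottom-row=0; cleared 0 line(s) (total 0); column heights now [0 2 2 2 2], max=2
Drop 3: L rot0 at col 0 lands with bottom-row=2; cleared 0 line(s) (total 0); column heights now [3 3 4 2 2], max=4
Drop 4: J rot1 at col 0 lands with bottom-row=3; cleared 0 line(s) (total 0); column heights now [6 6 4 2 2], max=6
Drop 5: T rot2 at col 0 lands with bottom-row=6; cleared 0 line(s) (total 0); column heights now [8 8 8 2 2], max=8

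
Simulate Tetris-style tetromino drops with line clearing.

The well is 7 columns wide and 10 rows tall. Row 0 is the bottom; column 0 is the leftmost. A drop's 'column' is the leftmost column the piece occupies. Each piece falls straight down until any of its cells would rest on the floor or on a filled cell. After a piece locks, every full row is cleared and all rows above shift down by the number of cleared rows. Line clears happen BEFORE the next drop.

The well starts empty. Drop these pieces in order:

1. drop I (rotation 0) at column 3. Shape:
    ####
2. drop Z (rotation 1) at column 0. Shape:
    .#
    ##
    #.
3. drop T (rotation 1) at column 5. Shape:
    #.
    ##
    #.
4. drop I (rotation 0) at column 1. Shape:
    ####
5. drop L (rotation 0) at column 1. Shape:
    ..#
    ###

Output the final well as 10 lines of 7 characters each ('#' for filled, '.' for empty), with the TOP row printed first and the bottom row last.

Drop 1: I rot0 at col 3 lands with bottom-row=0; cleared 0 line(s) (total 0); column heights now [0 0 0 1 1 1 1], max=1
Drop 2: Z rot1 at col 0 lands with bottom-row=0; cleared 0 line(s) (total 0); column heights now [2 3 0 1 1 1 1], max=3
Drop 3: T rot1 at col 5 lands with bottom-row=1; cleared 0 line(s) (total 0); column heights now [2 3 0 1 1 4 3], max=4
Drop 4: I rot0 at col 1 lands with bottom-row=3; cleared 0 line(s) (total 0); column heights now [2 4 4 4 4 4 3], max=4
Drop 5: L rot0 at col 1 lands with bottom-row=4; cleared 0 line(s) (total 0); column heights now [2 5 5 6 4 4 3], max=6

Answer: .......
.......
.......
.......
...#...
.###...
.#####.
.#...##
##...#.
#..####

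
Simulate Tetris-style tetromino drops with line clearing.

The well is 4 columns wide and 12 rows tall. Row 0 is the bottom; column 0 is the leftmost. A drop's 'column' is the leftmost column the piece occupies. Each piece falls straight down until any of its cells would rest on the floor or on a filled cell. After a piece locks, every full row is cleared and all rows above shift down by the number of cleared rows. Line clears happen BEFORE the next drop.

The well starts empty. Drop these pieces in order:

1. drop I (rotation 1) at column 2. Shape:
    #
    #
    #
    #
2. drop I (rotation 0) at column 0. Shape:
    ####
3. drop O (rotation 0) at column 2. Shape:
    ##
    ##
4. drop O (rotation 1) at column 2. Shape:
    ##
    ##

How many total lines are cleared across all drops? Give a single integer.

Answer: 1

Derivation:
Drop 1: I rot1 at col 2 lands with bottom-row=0; cleared 0 line(s) (total 0); column heights now [0 0 4 0], max=4
Drop 2: I rot0 at col 0 lands with bottom-row=4; cleared 1 line(s) (total 1); column heights now [0 0 4 0], max=4
Drop 3: O rot0 at col 2 lands with bottom-row=4; cleared 0 line(s) (total 1); column heights now [0 0 6 6], max=6
Drop 4: O rot1 at col 2 lands with bottom-row=6; cleared 0 line(s) (total 1); column heights now [0 0 8 8], max=8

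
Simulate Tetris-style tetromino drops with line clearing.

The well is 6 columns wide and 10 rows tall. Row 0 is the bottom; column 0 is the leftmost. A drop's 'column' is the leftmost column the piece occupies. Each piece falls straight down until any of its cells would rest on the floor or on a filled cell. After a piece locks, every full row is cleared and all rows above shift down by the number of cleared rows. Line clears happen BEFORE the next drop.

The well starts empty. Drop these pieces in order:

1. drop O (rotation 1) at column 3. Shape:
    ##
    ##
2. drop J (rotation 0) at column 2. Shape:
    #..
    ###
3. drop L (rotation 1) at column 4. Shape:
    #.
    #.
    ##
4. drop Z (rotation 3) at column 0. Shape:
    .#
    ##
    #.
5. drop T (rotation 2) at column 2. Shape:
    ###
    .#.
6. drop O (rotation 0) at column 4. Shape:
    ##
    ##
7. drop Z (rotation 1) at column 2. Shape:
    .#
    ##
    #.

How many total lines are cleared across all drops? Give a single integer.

Drop 1: O rot1 at col 3 lands with bottom-row=0; cleared 0 line(s) (total 0); column heights now [0 0 0 2 2 0], max=2
Drop 2: J rot0 at col 2 lands with bottom-row=2; cleared 0 line(s) (total 0); column heights now [0 0 4 3 3 0], max=4
Drop 3: L rot1 at col 4 lands with bottom-row=3; cleared 0 line(s) (total 0); column heights now [0 0 4 3 6 4], max=6
Drop 4: Z rot3 at col 0 lands with bottom-row=0; cleared 0 line(s) (total 0); column heights now [2 3 4 3 6 4], max=6
Drop 5: T rot2 at col 2 lands with bottom-row=5; cleared 0 line(s) (total 0); column heights now [2 3 7 7 7 4], max=7
Drop 6: O rot0 at col 4 lands with bottom-row=7; cleared 0 line(s) (total 0); column heights now [2 3 7 7 9 9], max=9
Drop 7: Z rot1 at col 2 lands with bottom-row=7; cleared 0 line(s) (total 0); column heights now [2 3 9 10 9 9], max=10

Answer: 0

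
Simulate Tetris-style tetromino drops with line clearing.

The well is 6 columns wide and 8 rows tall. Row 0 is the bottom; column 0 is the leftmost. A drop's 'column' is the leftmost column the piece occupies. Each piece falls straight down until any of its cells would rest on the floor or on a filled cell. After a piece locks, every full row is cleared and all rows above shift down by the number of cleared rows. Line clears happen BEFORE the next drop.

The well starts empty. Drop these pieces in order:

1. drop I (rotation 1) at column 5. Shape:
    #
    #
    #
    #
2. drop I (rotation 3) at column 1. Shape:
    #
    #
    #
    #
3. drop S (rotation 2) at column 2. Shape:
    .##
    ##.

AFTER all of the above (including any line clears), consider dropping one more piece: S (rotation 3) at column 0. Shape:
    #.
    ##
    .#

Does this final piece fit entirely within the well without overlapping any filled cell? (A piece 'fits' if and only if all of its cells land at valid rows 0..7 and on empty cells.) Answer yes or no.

Answer: yes

Derivation:
Drop 1: I rot1 at col 5 lands with bottom-row=0; cleared 0 line(s) (total 0); column heights now [0 0 0 0 0 4], max=4
Drop 2: I rot3 at col 1 lands with bottom-row=0; cleared 0 line(s) (total 0); column heights now [0 4 0 0 0 4], max=4
Drop 3: S rot2 at col 2 lands with bottom-row=0; cleared 0 line(s) (total 0); column heights now [0 4 1 2 2 4], max=4
Test piece S rot3 at col 0 (width 2): heights before test = [0 4 1 2 2 4]; fits = True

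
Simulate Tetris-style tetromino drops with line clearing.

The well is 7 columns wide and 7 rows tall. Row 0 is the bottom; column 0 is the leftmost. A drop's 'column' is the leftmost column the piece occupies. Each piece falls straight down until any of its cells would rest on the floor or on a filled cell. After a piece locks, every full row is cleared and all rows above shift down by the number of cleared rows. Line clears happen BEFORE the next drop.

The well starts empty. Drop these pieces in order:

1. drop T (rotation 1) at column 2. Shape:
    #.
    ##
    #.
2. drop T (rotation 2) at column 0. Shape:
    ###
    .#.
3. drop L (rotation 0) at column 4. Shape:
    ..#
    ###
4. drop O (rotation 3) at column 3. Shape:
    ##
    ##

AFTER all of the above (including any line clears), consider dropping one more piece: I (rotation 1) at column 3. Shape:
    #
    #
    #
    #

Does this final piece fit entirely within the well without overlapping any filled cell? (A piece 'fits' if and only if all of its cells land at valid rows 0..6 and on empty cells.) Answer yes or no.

Drop 1: T rot1 at col 2 lands with bottom-row=0; cleared 0 line(s) (total 0); column heights now [0 0 3 2 0 0 0], max=3
Drop 2: T rot2 at col 0 lands with bottom-row=2; cleared 0 line(s) (total 0); column heights now [4 4 4 2 0 0 0], max=4
Drop 3: L rot0 at col 4 lands with bottom-row=0; cleared 0 line(s) (total 0); column heights now [4 4 4 2 1 1 2], max=4
Drop 4: O rot3 at col 3 lands with bottom-row=2; cleared 0 line(s) (total 0); column heights now [4 4 4 4 4 1 2], max=4
Test piece I rot1 at col 3 (width 1): heights before test = [4 4 4 4 4 1 2]; fits = False

Answer: no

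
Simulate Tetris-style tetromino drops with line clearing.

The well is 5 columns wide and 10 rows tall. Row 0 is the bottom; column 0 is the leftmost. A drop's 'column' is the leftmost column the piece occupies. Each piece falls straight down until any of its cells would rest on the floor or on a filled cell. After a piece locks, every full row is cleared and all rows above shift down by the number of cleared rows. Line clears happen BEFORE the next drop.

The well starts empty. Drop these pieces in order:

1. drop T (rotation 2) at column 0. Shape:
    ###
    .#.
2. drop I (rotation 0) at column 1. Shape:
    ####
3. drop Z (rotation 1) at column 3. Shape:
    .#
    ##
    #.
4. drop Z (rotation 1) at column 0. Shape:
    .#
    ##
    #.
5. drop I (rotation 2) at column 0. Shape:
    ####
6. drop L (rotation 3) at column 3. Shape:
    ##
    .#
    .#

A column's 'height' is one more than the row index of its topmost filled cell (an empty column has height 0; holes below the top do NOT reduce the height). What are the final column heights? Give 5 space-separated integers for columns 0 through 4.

Drop 1: T rot2 at col 0 lands with bottom-row=0; cleared 0 line(s) (total 0); column heights now [2 2 2 0 0], max=2
Drop 2: I rot0 at col 1 lands with bottom-row=2; cleared 0 line(s) (total 0); column heights now [2 3 3 3 3], max=3
Drop 3: Z rot1 at col 3 lands with bottom-row=3; cleared 0 line(s) (total 0); column heights now [2 3 3 5 6], max=6
Drop 4: Z rot1 at col 0 lands with bottom-row=2; cleared 1 line(s) (total 1); column heights now [3 4 2 4 5], max=5
Drop 5: I rot2 at col 0 lands with bottom-row=4; cleared 1 line(s) (total 2); column heights now [3 4 2 4 4], max=4
Drop 6: L rot3 at col 3 lands with bottom-row=4; cleared 0 line(s) (total 2); column heights now [3 4 2 7 7], max=7

Answer: 3 4 2 7 7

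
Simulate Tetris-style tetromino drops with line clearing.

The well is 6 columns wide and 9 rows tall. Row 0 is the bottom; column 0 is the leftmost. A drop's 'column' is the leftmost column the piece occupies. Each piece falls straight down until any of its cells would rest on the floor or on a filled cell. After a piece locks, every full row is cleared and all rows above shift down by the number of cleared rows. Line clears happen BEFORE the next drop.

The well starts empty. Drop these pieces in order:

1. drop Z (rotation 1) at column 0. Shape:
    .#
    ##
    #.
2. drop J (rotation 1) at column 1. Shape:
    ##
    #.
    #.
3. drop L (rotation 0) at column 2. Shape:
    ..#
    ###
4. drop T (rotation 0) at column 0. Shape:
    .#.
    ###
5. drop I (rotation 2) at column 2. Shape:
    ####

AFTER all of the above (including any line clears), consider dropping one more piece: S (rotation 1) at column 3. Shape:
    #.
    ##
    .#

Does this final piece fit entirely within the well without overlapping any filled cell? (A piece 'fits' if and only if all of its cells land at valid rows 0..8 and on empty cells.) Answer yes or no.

Drop 1: Z rot1 at col 0 lands with bottom-row=0; cleared 0 line(s) (total 0); column heights now [2 3 0 0 0 0], max=3
Drop 2: J rot1 at col 1 lands with bottom-row=3; cleared 0 line(s) (total 0); column heights now [2 6 6 0 0 0], max=6
Drop 3: L rot0 at col 2 lands with bottom-row=6; cleared 0 line(s) (total 0); column heights now [2 6 7 7 8 0], max=8
Drop 4: T rot0 at col 0 lands with bottom-row=7; cleared 0 line(s) (total 0); column heights now [8 9 8 7 8 0], max=9
Drop 5: I rot2 at col 2 lands with bottom-row=8; cleared 0 line(s) (total 0); column heights now [8 9 9 9 9 9], max=9
Test piece S rot1 at col 3 (width 2): heights before test = [8 9 9 9 9 9]; fits = False

Answer: no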